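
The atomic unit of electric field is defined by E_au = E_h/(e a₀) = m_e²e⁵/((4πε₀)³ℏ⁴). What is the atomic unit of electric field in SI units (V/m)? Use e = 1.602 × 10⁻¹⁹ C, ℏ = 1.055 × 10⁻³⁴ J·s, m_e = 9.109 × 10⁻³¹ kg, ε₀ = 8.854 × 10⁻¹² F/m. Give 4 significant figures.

E_au = E_h/(e a₀) = m_e²e⁵/((4πε₀)³ℏ⁴)
E_h = 4.354 × 10⁻¹⁸ J
a₀ = 5.297 × 10⁻¹¹ m
E_h/(e·a₀) = 5.131 × 10¹¹ V/m

5.131 × 10¹¹ V/m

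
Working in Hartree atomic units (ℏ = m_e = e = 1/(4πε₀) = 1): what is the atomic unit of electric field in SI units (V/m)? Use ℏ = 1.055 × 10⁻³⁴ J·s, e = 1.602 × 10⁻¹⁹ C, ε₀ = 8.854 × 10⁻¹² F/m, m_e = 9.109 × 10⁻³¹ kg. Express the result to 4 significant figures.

5.131 × 10¹¹ V/m

The unique combination of the constants set to 1 with dimensions of electric field is E_au = E_h/(e a₀) = m_e²e⁵/((4πε₀)³ℏ⁴).
E_h = 4.354 × 10⁻¹⁸ J
a₀ = 5.297 × 10⁻¹¹ m
E_h/(e·a₀) = 5.131 × 10¹¹ V/m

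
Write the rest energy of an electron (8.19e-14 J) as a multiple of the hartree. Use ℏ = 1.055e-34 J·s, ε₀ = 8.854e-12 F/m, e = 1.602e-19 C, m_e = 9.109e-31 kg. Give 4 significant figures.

hartree: E_h = m_e e⁴/(4πε₀ℏ)² = 4.354e-18 J.
8.19e-14 / 4.354e-18 = 1.881e4

1.881e4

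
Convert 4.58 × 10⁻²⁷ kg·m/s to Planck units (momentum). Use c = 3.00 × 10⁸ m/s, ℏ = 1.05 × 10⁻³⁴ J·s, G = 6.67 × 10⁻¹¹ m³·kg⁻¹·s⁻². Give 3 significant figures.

Planck momentum: p_P = √(ℏc³/G) = 6.52 kg·m/s.
4.58 × 10⁻²⁷ / 6.52 = 7.03 × 10⁻²⁸

7.03 × 10⁻²⁸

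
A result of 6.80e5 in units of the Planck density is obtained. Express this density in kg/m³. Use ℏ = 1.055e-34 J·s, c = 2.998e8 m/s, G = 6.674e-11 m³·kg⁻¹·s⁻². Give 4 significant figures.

One Planck density: ρ_P = c⁵/(ℏG²) = 5.154e96 kg/m³.
6.80e5 × 5.154e96 kg/m³ = 3.505e102 kg/m³

3.505e102 kg/m³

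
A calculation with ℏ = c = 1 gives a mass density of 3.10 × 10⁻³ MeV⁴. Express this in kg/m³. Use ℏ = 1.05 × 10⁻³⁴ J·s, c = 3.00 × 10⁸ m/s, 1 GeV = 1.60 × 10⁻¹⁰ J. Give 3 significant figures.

Mass density is [E]/(c²[L]³) = [E]⁴/(ℏ³c⁵).
1 GeV⁴ → 1/(ℏ³c⁵) × (1 GeV in J)⁴ = 2.33 × 10²⁰ kg/m³.
Convert the energy scale: 3.10 × 10⁻³ MeV⁴ = 3.10 × 10⁻¹⁵ GeV⁴.
Result: 3.10 × 10⁻¹⁵ × 2.33 × 10²⁰ = 7.22 × 10⁵ kg/m³.

7.22 × 10⁵ kg/m³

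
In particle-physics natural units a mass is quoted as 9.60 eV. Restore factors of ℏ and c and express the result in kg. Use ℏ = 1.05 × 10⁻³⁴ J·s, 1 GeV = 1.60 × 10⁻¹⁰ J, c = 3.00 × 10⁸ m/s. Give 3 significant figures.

Mass is [E]/c²; divide by c².
1 GeV → 1/c² × (1 GeV in J) = 1.78 × 10⁻²⁷ kg.
Convert the energy scale: 9.60 eV = 9.60 × 10⁻⁹ GeV.
Result: 9.60 × 10⁻⁹ × 1.78 × 10⁻²⁷ = 1.71 × 10⁻³⁵ kg.

1.71 × 10⁻³⁵ kg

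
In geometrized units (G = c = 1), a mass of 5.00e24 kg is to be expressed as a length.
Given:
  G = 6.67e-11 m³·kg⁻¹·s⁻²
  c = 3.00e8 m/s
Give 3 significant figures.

In G = c = 1 units mass has dimensions of length; the conversion factor is G/c².
5.00e24 kg × (G/c²) = 3.71e-3 m

3.71e-3 m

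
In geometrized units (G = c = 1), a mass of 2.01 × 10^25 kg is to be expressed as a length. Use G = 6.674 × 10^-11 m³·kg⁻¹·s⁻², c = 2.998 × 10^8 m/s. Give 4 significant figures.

In G = c = 1 units mass has dimensions of length; the conversion factor is G/c².
2.01 × 10^25 kg × (G/c²) = 0.01493 m

0.01493 m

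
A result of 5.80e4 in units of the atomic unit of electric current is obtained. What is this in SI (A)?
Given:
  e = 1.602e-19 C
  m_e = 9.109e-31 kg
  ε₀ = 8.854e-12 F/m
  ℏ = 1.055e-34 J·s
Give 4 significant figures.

383.5 A

One atomic unit of electric current: I_au = e E_h/ℏ = m_e e⁵/((4πε₀)²ℏ³) = 6.612e-3 A.
5.80e4 × 6.612e-3 A = 383.5 A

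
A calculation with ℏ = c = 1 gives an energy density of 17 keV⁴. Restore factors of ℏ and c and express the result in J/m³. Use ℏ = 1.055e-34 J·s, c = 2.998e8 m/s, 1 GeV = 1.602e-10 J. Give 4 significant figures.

[E]/[L]³ = [E]⁴/(ℏc)³; restore (ℏc)⁻³.
1 GeV⁴ → 1/(ℏc)³ × (1 GeV in J)⁴ = 2.082e37 J/m³.
Convert the energy scale: 17 keV⁴ = 1.70e-23 GeV⁴.
Result: 1.70e-23 × 2.082e37 = 3.539e14 J/m³.

3.539e14 J/m³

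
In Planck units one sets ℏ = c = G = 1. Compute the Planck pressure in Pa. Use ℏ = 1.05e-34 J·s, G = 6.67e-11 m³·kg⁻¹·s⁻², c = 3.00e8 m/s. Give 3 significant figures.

p_P = c⁷/(ℏG²)
  = 2.19e59 / 4.67e-55
  = 4.68e113 Pa

4.68e113 Pa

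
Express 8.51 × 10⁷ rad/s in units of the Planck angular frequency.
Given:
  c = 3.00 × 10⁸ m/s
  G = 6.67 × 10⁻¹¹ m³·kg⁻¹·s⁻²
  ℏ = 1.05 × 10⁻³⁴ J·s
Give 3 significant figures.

4.57 × 10⁻³⁶

Planck angular frequency: ω_P = √(c⁵/(ℏG)) = 1.86 × 10⁴³ rad/s.
8.51 × 10⁷ / 1.86 × 10⁴³ = 4.57 × 10⁻³⁶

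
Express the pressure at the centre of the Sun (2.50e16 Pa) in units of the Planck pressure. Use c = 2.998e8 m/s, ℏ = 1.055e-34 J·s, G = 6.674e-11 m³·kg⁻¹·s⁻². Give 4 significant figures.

5.397e-98

Planck pressure: p_P = c⁷/(ℏG²) = 4.632e113 Pa.
2.50e16 / 4.632e113 = 5.397e-98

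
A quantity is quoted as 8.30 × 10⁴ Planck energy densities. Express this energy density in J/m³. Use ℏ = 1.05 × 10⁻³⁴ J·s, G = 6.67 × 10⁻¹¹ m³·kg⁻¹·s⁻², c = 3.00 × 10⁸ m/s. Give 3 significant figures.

3.89 × 10¹¹⁸ J/m³

One Planck energy density: u_P = c⁷/(ℏG²) = 4.68 × 10¹¹³ J/m³.
8.30 × 10⁴ × 4.68 × 10¹¹³ J/m³ = 3.89 × 10¹¹⁸ J/m³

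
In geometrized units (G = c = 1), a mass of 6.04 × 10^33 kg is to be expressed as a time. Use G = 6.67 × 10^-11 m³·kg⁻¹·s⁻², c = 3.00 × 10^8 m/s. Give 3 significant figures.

Mass → time via G/c³.
6.04 × 10^33 kg × (G/c³) = 0.0149 s

0.0149 s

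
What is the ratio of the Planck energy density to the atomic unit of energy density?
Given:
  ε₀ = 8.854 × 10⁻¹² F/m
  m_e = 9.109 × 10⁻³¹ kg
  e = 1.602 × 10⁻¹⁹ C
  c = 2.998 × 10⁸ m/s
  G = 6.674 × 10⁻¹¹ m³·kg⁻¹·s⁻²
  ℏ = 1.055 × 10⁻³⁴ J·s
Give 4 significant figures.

1.581 × 10¹⁰⁰

Planck energy density: u_P = c⁷/(ℏG²) = 4.632 × 10¹¹³ J/m³
atomic unit of energy density: u_au = E_h/a₀³ = m_e⁴e¹⁰/((4πε₀)⁵ℏ⁸) = 2.929 × 10¹³ J/m³
ratio = 4.632 × 10¹¹³ / 2.929 × 10¹³ = 1.581 × 10¹⁰⁰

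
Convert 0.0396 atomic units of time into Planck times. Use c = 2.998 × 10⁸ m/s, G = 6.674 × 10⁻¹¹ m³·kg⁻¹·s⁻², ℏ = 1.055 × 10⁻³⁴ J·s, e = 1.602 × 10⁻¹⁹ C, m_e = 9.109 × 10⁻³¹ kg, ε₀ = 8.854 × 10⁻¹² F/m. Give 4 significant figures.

1.779 × 10²⁵

atomic unit of time: τ_au = (4πε₀)²ℏ³/(m_e e⁴) = 2.423 × 10⁻¹⁷ s
Planck time: t_P = √(ℏG/c⁵) = 5.392 × 10⁻⁴⁴ s
0.0396 × 2.423 × 10⁻¹⁷ / 5.392 × 10⁻⁴⁴ = 1.779 × 10²⁵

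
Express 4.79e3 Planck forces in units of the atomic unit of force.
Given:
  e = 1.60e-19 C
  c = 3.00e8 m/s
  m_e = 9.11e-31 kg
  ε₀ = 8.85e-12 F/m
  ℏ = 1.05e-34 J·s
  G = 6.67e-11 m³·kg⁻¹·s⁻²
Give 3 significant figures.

Planck force: F_P = c⁴/G = 1.21e44 N
atomic unit of force: F_au = E_h/a₀ = m_e²e⁶/((4πε₀)³ℏ⁴) = 8.33e-8 N
4.79e3 × 1.21e44 / 8.33e-8 = 6.98e54

6.98e54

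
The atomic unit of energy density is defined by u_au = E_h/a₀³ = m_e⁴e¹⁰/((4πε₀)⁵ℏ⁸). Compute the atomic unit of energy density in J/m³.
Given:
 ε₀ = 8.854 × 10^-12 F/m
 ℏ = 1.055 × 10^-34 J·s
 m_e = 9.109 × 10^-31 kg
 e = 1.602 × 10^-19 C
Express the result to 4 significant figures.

u_au = E_h/a₀³ = m_e⁴e¹⁰/((4πε₀)⁵ℏ⁸)
E_h = 4.354 × 10^-18 J
a₀ = 5.297 × 10^-11 m
E_h/a₀³ = 2.929 × 10^13 J/m³

2.929 × 10^13 J/m³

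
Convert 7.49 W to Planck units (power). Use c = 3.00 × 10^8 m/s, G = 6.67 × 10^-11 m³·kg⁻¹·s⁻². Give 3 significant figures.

Planck power: P_P = c⁵/G = 3.64 × 10^52 W.
7.49 / 3.64 × 10^52 = 2.06 × 10^-52

2.06 × 10^-52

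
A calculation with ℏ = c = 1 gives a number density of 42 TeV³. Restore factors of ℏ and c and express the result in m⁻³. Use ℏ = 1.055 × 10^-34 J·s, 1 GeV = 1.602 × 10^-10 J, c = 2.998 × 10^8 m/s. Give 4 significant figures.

Number density is [L]⁻³ = [E]³/(ℏc)³.
1 GeV³ → 1/(ℏc)³ × (1 GeV in J)³ = 1.299 × 10^47 m⁻³.
Convert the energy scale: 42 TeV³ = 4.20 × 10^10 GeV³.
Result: 4.20 × 10^10 × 1.299 × 10^47 = 5.457 × 10^57 m⁻³.

5.457 × 10^57 m⁻³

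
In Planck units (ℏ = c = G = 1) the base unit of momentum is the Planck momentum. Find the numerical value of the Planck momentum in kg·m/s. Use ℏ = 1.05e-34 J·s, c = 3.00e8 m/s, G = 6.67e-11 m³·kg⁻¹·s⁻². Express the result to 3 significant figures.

p_P = √(ℏc³/G)
  = √(42.5)
  = 6.52 kg·m/s

6.52 kg·m/s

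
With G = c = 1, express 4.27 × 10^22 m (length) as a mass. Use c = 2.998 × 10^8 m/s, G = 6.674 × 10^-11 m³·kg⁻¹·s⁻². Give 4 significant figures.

Length → mass via c²/G.
4.27 × 10^22 m × (c²/G) = 5.750 × 10^49 kg

5.750 × 10^49 kg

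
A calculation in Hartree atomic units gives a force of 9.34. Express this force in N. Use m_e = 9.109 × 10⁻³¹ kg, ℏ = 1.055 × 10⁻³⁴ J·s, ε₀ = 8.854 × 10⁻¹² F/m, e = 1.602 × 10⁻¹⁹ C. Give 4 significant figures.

One atomic unit of force: F_au = E_h/a₀ = m_e²e⁶/((4πε₀)³ℏ⁴) = 8.220 × 10⁻⁸ N.
9.34 × 8.220 × 10⁻⁸ N = 7.677 × 10⁻⁷ N

7.677 × 10⁻⁷ N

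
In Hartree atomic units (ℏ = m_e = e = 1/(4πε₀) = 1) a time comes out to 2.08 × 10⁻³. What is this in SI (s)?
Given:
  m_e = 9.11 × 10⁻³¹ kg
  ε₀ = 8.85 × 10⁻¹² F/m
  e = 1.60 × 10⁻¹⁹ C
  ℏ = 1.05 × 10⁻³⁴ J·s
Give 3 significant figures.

4.99 × 10⁻²⁰ s

One atomic unit of time: τ_au = (4πε₀)²ℏ³/(m_e e⁴) = 2.40 × 10⁻¹⁷ s.
2.08 × 10⁻³ × 2.40 × 10⁻¹⁷ s = 4.99 × 10⁻²⁰ s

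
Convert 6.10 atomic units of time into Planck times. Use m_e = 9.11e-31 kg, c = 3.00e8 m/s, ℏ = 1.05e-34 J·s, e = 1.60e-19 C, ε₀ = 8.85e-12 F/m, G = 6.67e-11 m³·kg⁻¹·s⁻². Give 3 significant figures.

atomic unit of time: τ_au = (4πε₀)²ℏ³/(m_e e⁴) = 2.40e-17 s
Planck time: t_P = √(ℏG/c⁵) = 5.37e-44 s
6.10 × 2.40e-17 / 5.37e-44 = 2.72e27

2.72e27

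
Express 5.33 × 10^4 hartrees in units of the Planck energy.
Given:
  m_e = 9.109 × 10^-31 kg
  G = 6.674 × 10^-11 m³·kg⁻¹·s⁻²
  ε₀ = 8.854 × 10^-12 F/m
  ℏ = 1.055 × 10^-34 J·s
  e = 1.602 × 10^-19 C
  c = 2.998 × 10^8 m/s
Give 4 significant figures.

hartree: E_h = m_e e⁴/(4πε₀ℏ)² = 4.354 × 10^-18 J
Planck energy: E_P = √(ℏc⁵/G) = 1.957 × 10^9 J
5.33 × 10^4 × 4.354 × 10^-18 / 1.957 × 10^9 = 1.186 × 10^-22

1.186 × 10^-22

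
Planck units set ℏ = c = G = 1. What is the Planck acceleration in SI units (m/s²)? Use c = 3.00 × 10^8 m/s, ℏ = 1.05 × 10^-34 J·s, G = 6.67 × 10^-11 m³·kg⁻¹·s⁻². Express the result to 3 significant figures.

5.59 × 10^51 m/s²

Dimensional analysis gives a_P = √(c⁷/(ℏG)).
  = √(3.12 × 10^103)
  = 5.59 × 10^51 m/s²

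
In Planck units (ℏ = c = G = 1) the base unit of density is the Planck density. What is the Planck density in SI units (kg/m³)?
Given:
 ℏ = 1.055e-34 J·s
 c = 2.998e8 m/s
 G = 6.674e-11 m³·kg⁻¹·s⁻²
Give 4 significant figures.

ρ_P = c⁵/(ℏG²)
  = 2.422e42 / 4.699e-55
  = 5.154e96 kg/m³

5.154e96 kg/m³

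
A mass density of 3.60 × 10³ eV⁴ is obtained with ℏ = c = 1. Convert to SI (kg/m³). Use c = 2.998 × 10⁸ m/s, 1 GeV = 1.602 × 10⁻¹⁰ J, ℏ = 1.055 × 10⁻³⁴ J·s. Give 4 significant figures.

Mass density is [E]/(c²[L]³) = [E]⁴/(ℏ³c⁵).
1 GeV⁴ → 1/(ℏ³c⁵) × (1 GeV in J)⁴ = 2.316 × 10²⁰ kg/m³.
Convert the energy scale: 3.60 × 10³ eV⁴ = 3.60 × 10⁻³³ GeV⁴.
Result: 3.60 × 10⁻³³ × 2.316 × 10²⁰ = 8.338 × 10⁻¹³ kg/m³.

8.338 × 10⁻¹³ kg/m³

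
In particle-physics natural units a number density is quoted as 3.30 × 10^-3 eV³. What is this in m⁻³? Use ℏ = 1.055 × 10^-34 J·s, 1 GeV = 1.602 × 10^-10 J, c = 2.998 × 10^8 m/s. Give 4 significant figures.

4.288 × 10^17 m⁻³

Number density is [L]⁻³ = [E]³/(ℏc)³.
1 GeV³ → 1/(ℏc)³ × (1 GeV in J)³ = 1.299 × 10^47 m⁻³.
Convert the energy scale: 3.30 × 10^-3 eV³ = 3.30 × 10^-30 GeV³.
Result: 3.30 × 10^-30 × 1.299 × 10^47 = 4.288 × 10^17 m⁻³.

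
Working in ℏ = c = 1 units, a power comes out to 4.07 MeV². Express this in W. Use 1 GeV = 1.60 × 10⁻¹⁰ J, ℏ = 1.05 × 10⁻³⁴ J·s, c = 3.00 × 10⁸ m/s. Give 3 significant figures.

Power is [E]/[T] = [E]²/ℏ.
1 GeV² → 1/ℏ × (1 GeV in J)² = 2.44 × 10¹⁴ W.
Convert the energy scale: 4.07 MeV² = 4.07 × 10⁻⁶ GeV².
Result: 4.07 × 10⁻⁶ × 2.44 × 10¹⁴ = 9.92 × 10⁸ W.

9.92 × 10⁸ W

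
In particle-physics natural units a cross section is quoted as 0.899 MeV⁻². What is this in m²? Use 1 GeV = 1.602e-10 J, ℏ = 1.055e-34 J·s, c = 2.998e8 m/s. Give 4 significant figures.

Area is [L]² = [E]⁻²·(ℏc)²; restore (ℏc)².
1 GeV⁻² → (ℏc)² × (1 GeV in J)⁻² = 3.898e-32 m².
Convert the energy scale: 0.899 MeV⁻² = 8.99e5 GeV⁻².
Result: 8.99e5 × 3.898e-32 = 3.504e-26 m².

3.504e-26 m²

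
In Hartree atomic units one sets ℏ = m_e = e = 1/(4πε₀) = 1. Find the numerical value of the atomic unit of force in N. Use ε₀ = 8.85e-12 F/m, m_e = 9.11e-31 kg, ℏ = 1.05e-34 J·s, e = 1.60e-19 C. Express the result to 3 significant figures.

8.33e-8 N

F_au = E_h/a₀ = m_e²e⁶/((4πε₀)³ℏ⁴)
E_h = 4.38e-18 J
a₀ = 5.26e-11 m
E_h/a₀ = 8.33e-8 N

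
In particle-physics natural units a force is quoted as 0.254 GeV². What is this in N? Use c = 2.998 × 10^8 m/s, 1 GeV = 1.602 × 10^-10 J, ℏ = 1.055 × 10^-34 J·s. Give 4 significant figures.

2.061 × 10^5 N

Force is [E]/[L] = [E]²/(ℏc); restore (ℏc)⁻¹.
1 GeV² → 1/(ℏc) × (1 GeV in J)² = 8.114 × 10^5 N.
Result: 0.254 × 8.114 × 10^5 = 2.061 × 10^5 N.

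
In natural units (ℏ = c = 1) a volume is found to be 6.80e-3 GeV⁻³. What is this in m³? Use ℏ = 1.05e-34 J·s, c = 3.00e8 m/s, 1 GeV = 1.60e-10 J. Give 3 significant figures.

Volume is [L]³ = [E]⁻³·(ℏc)³.
1 GeV⁻³ → (ℏc)³ × (1 GeV in J)⁻³ = 7.63e-48 m³.
Result: 6.80e-3 × 7.63e-48 = 5.19e-50 m³.

5.19e-50 m³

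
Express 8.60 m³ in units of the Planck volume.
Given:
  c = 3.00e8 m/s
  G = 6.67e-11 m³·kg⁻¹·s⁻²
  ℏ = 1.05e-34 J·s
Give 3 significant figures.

Planck volume: V_P = (ℏG/c³)^(3/2) = 4.18e-105 m³.
8.60 / 4.18e-105 = 2.06e105

2.06e105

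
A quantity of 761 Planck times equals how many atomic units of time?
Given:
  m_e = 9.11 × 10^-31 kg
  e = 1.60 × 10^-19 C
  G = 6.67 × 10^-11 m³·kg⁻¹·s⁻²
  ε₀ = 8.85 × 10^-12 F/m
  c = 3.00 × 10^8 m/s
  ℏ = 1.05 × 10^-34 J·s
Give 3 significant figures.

Planck time: t_P = √(ℏG/c⁵) = 5.37 × 10^-44 s
atomic unit of time: τ_au = (4πε₀)²ℏ³/(m_e e⁴) = 2.40 × 10^-17 s
761 × 5.37 × 10^-44 / 2.40 × 10^-17 = 1.70 × 10^-24

1.70 × 10^-24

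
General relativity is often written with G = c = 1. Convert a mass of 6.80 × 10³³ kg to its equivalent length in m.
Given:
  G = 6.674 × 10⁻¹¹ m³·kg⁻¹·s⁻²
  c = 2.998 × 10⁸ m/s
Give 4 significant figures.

In G = c = 1 units mass has dimensions of length; the conversion factor is G/c².
6.80 × 10³³ kg × (G/c²) = 5.049 × 10⁶ m

5.049 × 10⁶ m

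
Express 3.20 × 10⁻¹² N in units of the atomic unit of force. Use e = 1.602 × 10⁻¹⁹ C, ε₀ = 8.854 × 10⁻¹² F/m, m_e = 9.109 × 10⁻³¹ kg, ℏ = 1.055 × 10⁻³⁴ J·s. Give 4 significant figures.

3.893 × 10⁻⁵

atomic unit of force: F_au = E_h/a₀ = m_e²e⁶/((4πε₀)³ℏ⁴) = 8.220 × 10⁻⁸ N.
3.20 × 10⁻¹² / 8.220 × 10⁻⁸ = 3.893 × 10⁻⁵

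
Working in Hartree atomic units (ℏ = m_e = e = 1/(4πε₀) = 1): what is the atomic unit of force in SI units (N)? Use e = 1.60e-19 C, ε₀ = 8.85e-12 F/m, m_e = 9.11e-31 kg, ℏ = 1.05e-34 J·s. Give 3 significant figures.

8.33e-8 N

From ℏ = m_e = e = 1/(4πε₀) = 1 the force scale is F_au = E_h/a₀ = m_e²e⁶/((4πε₀)³ℏ⁴).
E_h = 4.38e-18 J
a₀ = 5.26e-11 m
E_h/a₀ = 8.33e-8 N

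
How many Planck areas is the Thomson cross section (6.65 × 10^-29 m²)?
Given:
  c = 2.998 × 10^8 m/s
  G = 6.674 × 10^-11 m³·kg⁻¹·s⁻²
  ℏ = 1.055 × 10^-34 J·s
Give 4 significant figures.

Planck area: A_P = ℏG/c³ = 2.613 × 10^-70 m².
6.65 × 10^-29 / 2.613 × 10^-70 = 2.545 × 10^41

2.545 × 10^41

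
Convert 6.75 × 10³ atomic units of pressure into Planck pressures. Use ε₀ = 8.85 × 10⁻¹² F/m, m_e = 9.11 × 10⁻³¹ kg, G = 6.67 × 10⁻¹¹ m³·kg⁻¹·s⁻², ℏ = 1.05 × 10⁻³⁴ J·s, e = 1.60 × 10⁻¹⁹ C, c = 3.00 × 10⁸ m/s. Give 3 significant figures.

atomic unit of pressure: P_au = E_h/a₀³ = m_e⁴e¹⁰/((4πε₀)⁵ℏ⁸) = 3.01 × 10¹³ Pa
Planck pressure: p_P = c⁷/(ℏG²) = 4.68 × 10¹¹³ Pa
6.75 × 10³ × 3.01 × 10¹³ / 4.68 × 10¹¹³ = 4.34 × 10⁻⁹⁷

4.34 × 10⁻⁹⁷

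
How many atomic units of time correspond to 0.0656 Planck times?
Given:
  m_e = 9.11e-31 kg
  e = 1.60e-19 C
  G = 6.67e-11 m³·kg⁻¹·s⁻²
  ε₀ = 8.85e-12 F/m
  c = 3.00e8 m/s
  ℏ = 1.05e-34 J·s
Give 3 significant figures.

1.47e-28

Planck time: t_P = √(ℏG/c⁵) = 5.37e-44 s
atomic unit of time: τ_au = (4πε₀)²ℏ³/(m_e e⁴) = 2.40e-17 s
0.0656 × 5.37e-44 / 2.40e-17 = 1.47e-28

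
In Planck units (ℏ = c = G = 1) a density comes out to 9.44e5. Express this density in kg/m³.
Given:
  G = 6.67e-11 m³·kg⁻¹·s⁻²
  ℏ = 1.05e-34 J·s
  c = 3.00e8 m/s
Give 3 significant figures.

One Planck density: ρ_P = c⁵/(ℏG²) = 5.20e96 kg/m³.
9.44e5 × 5.20e96 kg/m³ = 4.91e102 kg/m³

4.91e102 kg/m³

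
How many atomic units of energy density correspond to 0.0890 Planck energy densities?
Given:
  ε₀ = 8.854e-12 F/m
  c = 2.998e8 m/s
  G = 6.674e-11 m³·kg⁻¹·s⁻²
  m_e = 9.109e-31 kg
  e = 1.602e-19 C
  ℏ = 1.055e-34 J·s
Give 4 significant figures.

Planck energy density: u_P = c⁷/(ℏG²) = 4.632e113 J/m³
atomic unit of energy density: u_au = E_h/a₀³ = m_e⁴e¹⁰/((4πε₀)⁵ℏ⁸) = 2.929e13 J/m³
0.0890 × 4.632e113 / 2.929e13 = 1.407e99

1.407e99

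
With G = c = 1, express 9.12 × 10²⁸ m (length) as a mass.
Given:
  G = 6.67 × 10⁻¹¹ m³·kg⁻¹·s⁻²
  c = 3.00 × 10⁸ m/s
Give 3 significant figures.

Length → mass via c²/G.
9.12 × 10²⁸ m × (c²/G) = 1.23 × 10⁵⁶ kg

1.23 × 10⁵⁶ kg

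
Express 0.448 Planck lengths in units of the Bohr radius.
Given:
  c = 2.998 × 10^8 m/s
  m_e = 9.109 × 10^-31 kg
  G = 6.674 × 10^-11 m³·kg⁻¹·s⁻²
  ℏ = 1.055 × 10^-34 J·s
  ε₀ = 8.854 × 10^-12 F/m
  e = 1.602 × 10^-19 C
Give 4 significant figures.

1.367 × 10^-25

Planck length: ℓ_P = √(ℏG/c³) = 1.616 × 10^-35 m
Bohr radius: a₀ = 4πε₀ℏ²/(m_e e²) = 5.297 × 10^-11 m
0.448 × 1.616 × 10^-35 / 5.297 × 10^-11 = 1.367 × 10^-25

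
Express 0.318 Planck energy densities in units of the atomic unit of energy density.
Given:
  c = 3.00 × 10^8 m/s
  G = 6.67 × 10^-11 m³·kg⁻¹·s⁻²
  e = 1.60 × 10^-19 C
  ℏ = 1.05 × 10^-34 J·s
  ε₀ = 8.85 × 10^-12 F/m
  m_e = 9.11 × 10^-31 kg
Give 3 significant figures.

4.94 × 10^99

Planck energy density: u_P = c⁷/(ℏG²) = 4.68 × 10^113 J/m³
atomic unit of energy density: u_au = E_h/a₀³ = m_e⁴e¹⁰/((4πε₀)⁵ℏ⁸) = 3.01 × 10^13 J/m³
0.318 × 4.68 × 10^113 / 3.01 × 10^13 = 4.94 × 10^99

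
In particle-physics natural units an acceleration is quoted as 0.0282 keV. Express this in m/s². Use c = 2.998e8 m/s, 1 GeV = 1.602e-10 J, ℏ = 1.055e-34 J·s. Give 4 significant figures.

Acceleration is [L]/[T]² = c·[E]/ℏ.
1 GeV → c/ℏ × (1 GeV in J) = 4.552e32 m/s².
Convert the energy scale: 0.0282 keV = 2.82e-8 GeV.
Result: 2.82e-8 × 4.552e32 = 1.284e25 m/s².

1.284e25 m/s²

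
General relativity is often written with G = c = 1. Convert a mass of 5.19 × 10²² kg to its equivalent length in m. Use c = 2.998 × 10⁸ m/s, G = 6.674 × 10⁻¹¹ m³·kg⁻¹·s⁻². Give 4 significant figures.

In G = c = 1 units mass has dimensions of length; the conversion factor is G/c².
5.19 × 10²² kg × (G/c²) = 3.854 × 10⁻⁵ m

3.854 × 10⁻⁵ m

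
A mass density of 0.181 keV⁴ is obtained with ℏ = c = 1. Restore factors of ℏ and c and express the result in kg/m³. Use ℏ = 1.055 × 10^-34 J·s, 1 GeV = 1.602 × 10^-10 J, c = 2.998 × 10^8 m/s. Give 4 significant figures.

4.192 × 10^-5 kg/m³

Mass density is [E]/(c²[L]³) = [E]⁴/(ℏ³c⁵).
1 GeV⁴ → 1/(ℏ³c⁵) × (1 GeV in J)⁴ = 2.316 × 10^20 kg/m³.
Convert the energy scale: 0.181 keV⁴ = 1.81 × 10^-25 GeV⁴.
Result: 1.81 × 10^-25 × 2.316 × 10^20 = 4.192 × 10^-5 kg/m³.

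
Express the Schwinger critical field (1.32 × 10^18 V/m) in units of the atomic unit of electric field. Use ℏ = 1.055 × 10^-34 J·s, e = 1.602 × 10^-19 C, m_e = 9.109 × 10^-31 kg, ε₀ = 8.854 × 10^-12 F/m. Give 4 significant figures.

2.573 × 10^6

atomic unit of electric field: E_au = E_h/(e a₀) = m_e²e⁵/((4πε₀)³ℏ⁴) = 5.131 × 10^11 V/m.
1.32 × 10^18 / 5.131 × 10^11 = 2.573 × 10^6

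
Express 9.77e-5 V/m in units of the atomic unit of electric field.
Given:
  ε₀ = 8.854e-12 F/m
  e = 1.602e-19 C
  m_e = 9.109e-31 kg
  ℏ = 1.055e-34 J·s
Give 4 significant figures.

1.904e-16

atomic unit of electric field: E_au = E_h/(e a₀) = m_e²e⁵/((4πε₀)³ℏ⁴) = 5.131e11 V/m.
9.77e-5 / 5.131e11 = 1.904e-16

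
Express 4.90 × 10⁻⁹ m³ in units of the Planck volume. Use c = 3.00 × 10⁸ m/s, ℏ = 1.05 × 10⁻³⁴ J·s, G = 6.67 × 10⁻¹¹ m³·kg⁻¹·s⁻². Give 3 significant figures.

1.17 × 10⁹⁶

Planck volume: V_P = (ℏG/c³)^(3/2) = 4.18 × 10⁻¹⁰⁵ m³.
4.90 × 10⁻⁹ / 4.18 × 10⁻¹⁰⁵ = 1.17 × 10⁹⁶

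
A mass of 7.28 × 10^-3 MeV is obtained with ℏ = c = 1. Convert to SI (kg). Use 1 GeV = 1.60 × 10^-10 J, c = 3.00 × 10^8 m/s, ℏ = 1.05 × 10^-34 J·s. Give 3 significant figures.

Mass is [E]/c²; divide by c².
1 GeV → 1/c² × (1 GeV in J) = 1.78 × 10^-27 kg.
Convert the energy scale: 7.28 × 10^-3 MeV = 7.28 × 10^-6 GeV.
Result: 7.28 × 10^-6 × 1.78 × 10^-27 = 1.29 × 10^-32 kg.

1.29 × 10^-32 kg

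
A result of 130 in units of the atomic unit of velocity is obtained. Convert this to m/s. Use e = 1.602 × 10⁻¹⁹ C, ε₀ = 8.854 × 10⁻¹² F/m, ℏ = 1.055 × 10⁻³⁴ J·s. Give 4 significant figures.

One atomic unit of velocity: v_au = e²/(4πε₀ℏ) = 2.186 × 10⁶ m/s.
130 × 2.186 × 10⁶ m/s = 2.842 × 10⁸ m/s

2.842 × 10⁸ m/s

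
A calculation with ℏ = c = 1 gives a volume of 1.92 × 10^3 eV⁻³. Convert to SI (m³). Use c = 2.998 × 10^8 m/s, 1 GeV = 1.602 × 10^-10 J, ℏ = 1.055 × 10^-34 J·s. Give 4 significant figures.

Volume is [L]³ = [E]⁻³·(ℏc)³.
1 GeV⁻³ → (ℏc)³ × (1 GeV in J)⁻³ = 7.696 × 10^-48 m³.
Convert the energy scale: 1.92 × 10^3 eV⁻³ = 1.92 × 10^30 GeV⁻³.
Result: 1.92 × 10^30 × 7.696 × 10^-48 = 1.478 × 10^-17 m³.

1.478 × 10^-17 m³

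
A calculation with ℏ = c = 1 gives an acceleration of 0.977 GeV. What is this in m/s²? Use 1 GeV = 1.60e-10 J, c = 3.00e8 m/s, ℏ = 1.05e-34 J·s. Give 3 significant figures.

4.47e32 m/s²

Acceleration is [L]/[T]² = c·[E]/ℏ.
1 GeV → c/ℏ × (1 GeV in J) = 4.57e32 m/s².
Result: 0.977 × 4.57e32 = 4.47e32 m/s².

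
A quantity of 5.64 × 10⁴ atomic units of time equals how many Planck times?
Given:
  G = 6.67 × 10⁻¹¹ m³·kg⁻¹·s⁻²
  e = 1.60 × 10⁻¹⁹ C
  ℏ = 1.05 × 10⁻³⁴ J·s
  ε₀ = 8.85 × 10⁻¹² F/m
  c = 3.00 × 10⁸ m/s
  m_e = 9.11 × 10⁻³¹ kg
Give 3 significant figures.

atomic unit of time: τ_au = (4πε₀)²ℏ³/(m_e e⁴) = 2.40 × 10⁻¹⁷ s
Planck time: t_P = √(ℏG/c⁵) = 5.37 × 10⁻⁴⁴ s
5.64 × 10⁴ × 2.40 × 10⁻¹⁷ / 5.37 × 10⁻⁴⁴ = 2.52 × 10³¹

2.52 × 10³¹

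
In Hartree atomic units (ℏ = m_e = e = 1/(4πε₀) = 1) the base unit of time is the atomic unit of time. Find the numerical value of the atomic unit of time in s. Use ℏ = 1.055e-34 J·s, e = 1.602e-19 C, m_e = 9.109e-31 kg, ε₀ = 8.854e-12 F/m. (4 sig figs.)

τ_au = (4πε₀)²ℏ³/(m_e e⁴)
E_h = 4.354e-18 J
ℏ/E_h = 2.423e-17 s

2.423e-17 s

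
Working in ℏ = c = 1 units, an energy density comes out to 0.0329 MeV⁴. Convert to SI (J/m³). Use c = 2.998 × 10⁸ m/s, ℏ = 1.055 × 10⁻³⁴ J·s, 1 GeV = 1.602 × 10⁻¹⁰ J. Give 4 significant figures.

[E]/[L]³ = [E]⁴/(ℏc)³; restore (ℏc)⁻³.
1 GeV⁴ → 1/(ℏc)³ × (1 GeV in J)⁴ = 2.082 × 10³⁷ J/m³.
Convert the energy scale: 0.0329 MeV⁴ = 3.29 × 10⁻¹⁴ GeV⁴.
Result: 3.29 × 10⁻¹⁴ × 2.082 × 10³⁷ = 6.848 × 10²³ J/m³.

6.848 × 10²³ J/m³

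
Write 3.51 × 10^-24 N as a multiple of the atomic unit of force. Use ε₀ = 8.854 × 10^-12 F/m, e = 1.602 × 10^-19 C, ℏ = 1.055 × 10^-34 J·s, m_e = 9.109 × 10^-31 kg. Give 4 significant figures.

atomic unit of force: F_au = E_h/a₀ = m_e²e⁶/((4πε₀)³ℏ⁴) = 8.220 × 10^-8 N.
3.51 × 10^-24 / 8.220 × 10^-8 = 4.270 × 10^-17

4.270 × 10^-17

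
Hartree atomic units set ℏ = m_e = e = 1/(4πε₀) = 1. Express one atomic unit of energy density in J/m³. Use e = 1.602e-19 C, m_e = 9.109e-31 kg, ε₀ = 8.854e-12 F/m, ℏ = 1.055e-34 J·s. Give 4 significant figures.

2.929e13 J/m³

From ℏ = m_e = e = 1/(4πε₀) = 1 the energy density scale is u_au = E_h/a₀³ = m_e⁴e¹⁰/((4πε₀)⁵ℏ⁸).
E_h = 4.354e-18 J
a₀ = 5.297e-11 m
E_h/a₀³ = 2.929e13 J/m³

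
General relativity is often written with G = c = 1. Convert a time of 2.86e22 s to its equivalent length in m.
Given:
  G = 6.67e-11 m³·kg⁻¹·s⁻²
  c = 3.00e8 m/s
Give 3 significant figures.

Time → length via c.
2.86e22 s × (c) = 8.58e30 m

8.58e30 m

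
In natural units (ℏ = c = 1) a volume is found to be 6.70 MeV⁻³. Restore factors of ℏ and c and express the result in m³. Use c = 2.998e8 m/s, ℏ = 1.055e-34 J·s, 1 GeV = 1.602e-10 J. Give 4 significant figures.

Volume is [L]³ = [E]⁻³·(ℏc)³.
1 GeV⁻³ → (ℏc)³ × (1 GeV in J)⁻³ = 7.696e-48 m³.
Convert the energy scale: 6.70 MeV⁻³ = 6.70e9 GeV⁻³.
Result: 6.70e9 × 7.696e-48 = 5.156e-38 m³.

5.156e-38 m³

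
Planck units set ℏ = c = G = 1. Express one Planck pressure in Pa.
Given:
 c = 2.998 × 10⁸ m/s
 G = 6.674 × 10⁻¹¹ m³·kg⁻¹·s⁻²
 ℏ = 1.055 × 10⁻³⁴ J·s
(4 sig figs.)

4.632 × 10¹¹³ Pa

The unique combination of the constants set to 1 with dimensions of pressure is p_P = c⁷/(ℏG²).
  = 2.177 × 10⁵⁹ / 4.699 × 10⁻⁵⁵
  = 4.632 × 10¹¹³ Pa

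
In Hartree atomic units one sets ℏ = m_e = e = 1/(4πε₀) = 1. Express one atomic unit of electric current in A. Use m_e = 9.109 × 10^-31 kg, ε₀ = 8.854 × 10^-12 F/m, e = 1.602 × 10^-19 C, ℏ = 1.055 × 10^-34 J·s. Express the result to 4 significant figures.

I_au = e E_h/ℏ = m_e e⁵/((4πε₀)²ℏ³)
E_h = 4.354 × 10^-18 J
e·E_h/ℏ = 6.612 × 10^-3 A

6.612 × 10^-3 A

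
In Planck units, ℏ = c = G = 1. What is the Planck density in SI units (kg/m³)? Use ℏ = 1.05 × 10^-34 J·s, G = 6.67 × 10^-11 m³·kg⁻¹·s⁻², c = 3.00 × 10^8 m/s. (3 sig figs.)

From ℏ = c = G = 1 the density scale is ρ_P = c⁵/(ℏG²).
  = 2.43 × 10^42 / 4.67 × 10^-55
  = 5.20 × 10^96 kg/m³

5.20 × 10^96 kg/m³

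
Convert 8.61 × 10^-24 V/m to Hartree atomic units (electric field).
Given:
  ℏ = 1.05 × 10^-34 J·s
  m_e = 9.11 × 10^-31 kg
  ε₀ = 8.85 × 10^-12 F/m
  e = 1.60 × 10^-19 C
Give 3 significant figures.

1.65 × 10^-35

atomic unit of electric field: E_au = E_h/(e a₀) = m_e²e⁵/((4πε₀)³ℏ⁴) = 5.20 × 10^11 V/m.
8.61 × 10^-24 / 5.20 × 10^11 = 1.65 × 10^-35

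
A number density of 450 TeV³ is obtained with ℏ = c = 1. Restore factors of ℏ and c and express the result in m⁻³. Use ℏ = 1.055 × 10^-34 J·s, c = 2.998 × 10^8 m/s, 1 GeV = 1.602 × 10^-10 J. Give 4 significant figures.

5.847 × 10^58 m⁻³

Number density is [L]⁻³ = [E]³/(ℏc)³.
1 GeV³ → 1/(ℏc)³ × (1 GeV in J)³ = 1.299 × 10^47 m⁻³.
Convert the energy scale: 450 TeV³ = 4.50 × 10^11 GeV³.
Result: 4.50 × 10^11 × 1.299 × 10^47 = 5.847 × 10^58 m⁻³.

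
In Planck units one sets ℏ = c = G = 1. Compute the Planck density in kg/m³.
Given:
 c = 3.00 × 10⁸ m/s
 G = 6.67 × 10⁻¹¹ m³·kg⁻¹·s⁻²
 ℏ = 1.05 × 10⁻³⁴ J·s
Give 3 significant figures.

5.20 × 10⁹⁶ kg/m³

ρ_P = c⁵/(ℏG²)
  = 2.43 × 10⁴² / 4.67 × 10⁻⁵⁵
  = 5.20 × 10⁹⁶ kg/m³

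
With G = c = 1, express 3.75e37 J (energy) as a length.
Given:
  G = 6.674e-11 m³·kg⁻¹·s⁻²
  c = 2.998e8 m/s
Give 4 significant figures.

Energy → length via G/c⁴.
3.75e37 J × (G/c⁴) = 3.098e-7 m

3.098e-7 m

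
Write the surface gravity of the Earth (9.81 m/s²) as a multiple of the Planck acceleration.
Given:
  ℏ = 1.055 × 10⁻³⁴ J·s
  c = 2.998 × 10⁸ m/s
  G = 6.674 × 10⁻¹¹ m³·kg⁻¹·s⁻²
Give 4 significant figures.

1.764 × 10⁻⁵¹

Planck acceleration: a_P = √(c⁷/(ℏG)) = 5.560 × 10⁵¹ m/s².
9.81 / 5.560 × 10⁵¹ = 1.764 × 10⁻⁵¹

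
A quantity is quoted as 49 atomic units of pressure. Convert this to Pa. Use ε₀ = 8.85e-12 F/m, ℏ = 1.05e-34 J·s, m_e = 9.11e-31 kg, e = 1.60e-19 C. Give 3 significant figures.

One atomic unit of pressure: P_au = E_h/a₀³ = m_e⁴e¹⁰/((4πε₀)⁵ℏ⁸) = 3.01e13 Pa.
49 × 3.01e13 Pa = 1.48e15 Pa

1.48e15 Pa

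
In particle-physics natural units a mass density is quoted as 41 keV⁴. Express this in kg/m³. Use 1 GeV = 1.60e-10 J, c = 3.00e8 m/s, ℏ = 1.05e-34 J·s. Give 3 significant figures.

Mass density is [E]/(c²[L]³) = [E]⁴/(ℏ³c⁵).
1 GeV⁴ → 1/(ℏ³c⁵) × (1 GeV in J)⁴ = 2.33e20 kg/m³.
Convert the energy scale: 41 keV⁴ = 4.10e-23 GeV⁴.
Result: 4.10e-23 × 2.33e20 = 9.55e-3 kg/m³.

9.55e-3 kg/m³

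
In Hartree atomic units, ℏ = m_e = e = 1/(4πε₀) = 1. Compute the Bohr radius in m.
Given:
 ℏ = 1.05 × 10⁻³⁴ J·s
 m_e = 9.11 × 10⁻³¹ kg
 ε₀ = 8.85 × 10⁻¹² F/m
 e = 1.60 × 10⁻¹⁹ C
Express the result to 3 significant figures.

The unique combination of the constants set to 1 with dimensions of length is a₀ = 4πε₀ℏ²/(m_e e²).
  = 1.23 × 10⁻⁷⁸ / 2.33 × 10⁻⁶⁸
  = 5.26 × 10⁻¹¹ m

5.26 × 10⁻¹¹ m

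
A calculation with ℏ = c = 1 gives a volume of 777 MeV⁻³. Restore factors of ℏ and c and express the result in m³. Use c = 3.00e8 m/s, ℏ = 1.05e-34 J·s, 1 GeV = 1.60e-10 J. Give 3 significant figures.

Volume is [L]³ = [E]⁻³·(ℏc)³.
1 GeV⁻³ → (ℏc)³ × (1 GeV in J)⁻³ = 7.63e-48 m³.
Convert the energy scale: 777 MeV⁻³ = 7.77e11 GeV⁻³.
Result: 7.77e11 × 7.63e-48 = 5.93e-36 m³.

5.93e-36 m³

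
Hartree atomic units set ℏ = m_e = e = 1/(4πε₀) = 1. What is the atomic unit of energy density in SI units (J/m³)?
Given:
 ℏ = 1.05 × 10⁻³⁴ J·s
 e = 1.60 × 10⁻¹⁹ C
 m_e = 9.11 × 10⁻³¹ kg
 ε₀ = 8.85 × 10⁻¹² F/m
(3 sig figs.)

3.01 × 10¹³ J/m³

The unique combination of the constants set to 1 with dimensions of energy density is u_au = E_h/a₀³ = m_e⁴e¹⁰/((4πε₀)⁵ℏ⁸).
E_h = 4.38 × 10⁻¹⁸ J
a₀ = 5.26 × 10⁻¹¹ m
E_h/a₀³ = 3.01 × 10¹³ J/m³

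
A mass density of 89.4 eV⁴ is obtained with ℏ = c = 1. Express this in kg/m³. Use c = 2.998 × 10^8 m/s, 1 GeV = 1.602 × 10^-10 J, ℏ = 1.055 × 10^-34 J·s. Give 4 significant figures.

2.070 × 10^-14 kg/m³

Mass density is [E]/(c²[L]³) = [E]⁴/(ℏ³c⁵).
1 GeV⁴ → 1/(ℏ³c⁵) × (1 GeV in J)⁴ = 2.316 × 10^20 kg/m³.
Convert the energy scale: 89.4 eV⁴ = 8.94 × 10^-35 GeV⁴.
Result: 8.94 × 10^-35 × 2.316 × 10^20 = 2.070 × 10^-14 kg/m³.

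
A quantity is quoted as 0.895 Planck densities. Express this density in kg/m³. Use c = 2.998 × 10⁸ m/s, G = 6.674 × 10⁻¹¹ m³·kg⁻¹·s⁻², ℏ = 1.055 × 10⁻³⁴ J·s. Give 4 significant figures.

One Planck density: ρ_P = c⁵/(ℏG²) = 5.154 × 10⁹⁶ kg/m³.
0.895 × 5.154 × 10⁹⁶ kg/m³ = 4.613 × 10⁹⁶ kg/m³

4.613 × 10⁹⁶ kg/m³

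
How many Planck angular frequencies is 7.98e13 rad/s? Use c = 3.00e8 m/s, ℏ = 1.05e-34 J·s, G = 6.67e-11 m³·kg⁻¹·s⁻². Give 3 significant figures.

4.28e-30

Planck angular frequency: ω_P = √(c⁵/(ℏG)) = 1.86e43 rad/s.
7.98e13 / 1.86e43 = 4.28e-30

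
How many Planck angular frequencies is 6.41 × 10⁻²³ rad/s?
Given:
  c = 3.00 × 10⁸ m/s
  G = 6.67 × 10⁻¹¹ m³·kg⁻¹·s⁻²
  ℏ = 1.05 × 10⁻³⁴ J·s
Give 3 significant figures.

3.44 × 10⁻⁶⁶

Planck angular frequency: ω_P = √(c⁵/(ℏG)) = 1.86 × 10⁴³ rad/s.
6.41 × 10⁻²³ / 1.86 × 10⁴³ = 3.44 × 10⁻⁶⁶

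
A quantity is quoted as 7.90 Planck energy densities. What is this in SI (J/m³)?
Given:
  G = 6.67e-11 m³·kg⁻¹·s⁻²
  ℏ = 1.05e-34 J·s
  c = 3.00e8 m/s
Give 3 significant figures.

3.70e114 J/m³

One Planck energy density: u_P = c⁷/(ℏG²) = 4.68e113 J/m³.
7.90 × 4.68e113 J/m³ = 3.70e114 J/m³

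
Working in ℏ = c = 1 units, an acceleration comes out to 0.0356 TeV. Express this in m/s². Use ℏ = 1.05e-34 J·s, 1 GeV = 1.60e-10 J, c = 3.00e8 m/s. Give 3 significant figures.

1.63e34 m/s²

Acceleration is [L]/[T]² = c·[E]/ℏ.
1 GeV → c/ℏ × (1 GeV in J) = 4.57e32 m/s².
Convert the energy scale: 0.0356 TeV = 35.6 GeV.
Result: 35.6 × 4.57e32 = 1.63e34 m/s².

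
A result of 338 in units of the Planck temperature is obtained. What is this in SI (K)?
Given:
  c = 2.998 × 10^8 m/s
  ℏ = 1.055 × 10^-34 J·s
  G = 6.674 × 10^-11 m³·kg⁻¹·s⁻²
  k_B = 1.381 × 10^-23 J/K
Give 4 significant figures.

One Planck temperature: T_P = √(ℏc⁵/G) / k_B = 1.417 × 10^32 K.
338 × 1.417 × 10^32 K = 4.789 × 10^34 K

4.789 × 10^34 K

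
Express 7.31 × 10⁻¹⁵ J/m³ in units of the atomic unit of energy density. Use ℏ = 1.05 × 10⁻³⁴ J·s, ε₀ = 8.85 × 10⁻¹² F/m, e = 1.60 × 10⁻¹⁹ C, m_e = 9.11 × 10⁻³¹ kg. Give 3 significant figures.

atomic unit of energy density: u_au = E_h/a₀³ = m_e⁴e¹⁰/((4πε₀)⁵ℏ⁸) = 3.01 × 10¹³ J/m³.
7.31 × 10⁻¹⁵ / 3.01 × 10¹³ = 2.43 × 10⁻²⁸

2.43 × 10⁻²⁸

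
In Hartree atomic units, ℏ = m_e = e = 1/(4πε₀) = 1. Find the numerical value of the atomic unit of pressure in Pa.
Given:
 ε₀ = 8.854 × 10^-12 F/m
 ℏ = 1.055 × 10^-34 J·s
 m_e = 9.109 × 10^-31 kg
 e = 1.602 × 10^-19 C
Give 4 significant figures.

From ℏ = m_e = e = 1/(4πε₀) = 1 the pressure scale is P_au = E_h/a₀³ = m_e⁴e¹⁰/((4πε₀)⁵ℏ⁸).
E_h = 4.354 × 10^-18 J
a₀ = 5.297 × 10^-11 m
E_h/a₀³ = 2.929 × 10^13 Pa

2.929 × 10^13 Pa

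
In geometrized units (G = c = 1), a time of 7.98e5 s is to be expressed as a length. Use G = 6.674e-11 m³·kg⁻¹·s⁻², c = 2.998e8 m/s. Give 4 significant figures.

2.392e14 m

Time → length via c.
7.98e5 s × (c) = 2.392e14 m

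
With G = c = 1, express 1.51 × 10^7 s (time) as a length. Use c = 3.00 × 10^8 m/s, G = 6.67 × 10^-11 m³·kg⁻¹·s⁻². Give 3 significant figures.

Time → length via c.
1.51 × 10^7 s × (c) = 4.53 × 10^15 m

4.53 × 10^15 m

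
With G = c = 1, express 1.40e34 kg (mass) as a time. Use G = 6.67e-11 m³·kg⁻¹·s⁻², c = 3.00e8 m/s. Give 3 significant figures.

0.0346 s

Mass → time via G/c³.
1.40e34 kg × (G/c³) = 0.0346 s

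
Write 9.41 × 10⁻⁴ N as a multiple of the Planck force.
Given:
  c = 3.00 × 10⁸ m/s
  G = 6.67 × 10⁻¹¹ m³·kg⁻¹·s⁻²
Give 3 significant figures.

Planck force: F_P = c⁴/G = 1.21 × 10⁴⁴ N.
9.41 × 10⁻⁴ / 1.21 × 10⁴⁴ = 7.75 × 10⁻⁴⁸

7.75 × 10⁻⁴⁸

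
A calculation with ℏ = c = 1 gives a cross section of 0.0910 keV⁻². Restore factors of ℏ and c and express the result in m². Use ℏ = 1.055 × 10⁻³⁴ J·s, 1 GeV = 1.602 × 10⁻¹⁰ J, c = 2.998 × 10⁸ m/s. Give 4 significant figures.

3.547 × 10⁻²¹ m²

Area is [L]² = [E]⁻²·(ℏc)²; restore (ℏc)².
1 GeV⁻² → (ℏc)² × (1 GeV in J)⁻² = 3.898 × 10⁻³² m².
Convert the energy scale: 0.0910 keV⁻² = 9.10 × 10¹⁰ GeV⁻².
Result: 9.10 × 10¹⁰ × 3.898 × 10⁻³² = 3.547 × 10⁻²¹ m².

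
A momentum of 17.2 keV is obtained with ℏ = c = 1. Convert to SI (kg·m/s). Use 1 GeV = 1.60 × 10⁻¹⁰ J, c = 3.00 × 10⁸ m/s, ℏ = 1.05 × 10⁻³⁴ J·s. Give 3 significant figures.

Momentum is [E]/c; divide by c.
1 GeV → 1/c × (1 GeV in J) = 5.33 × 10⁻¹⁹ kg·m/s.
Convert the energy scale: 17.2 keV = 1.72 × 10⁻⁵ GeV.
Result: 1.72 × 10⁻⁵ × 5.33 × 10⁻¹⁹ = 9.17 × 10⁻²⁴ kg·m/s.

9.17 × 10⁻²⁴ kg·m/s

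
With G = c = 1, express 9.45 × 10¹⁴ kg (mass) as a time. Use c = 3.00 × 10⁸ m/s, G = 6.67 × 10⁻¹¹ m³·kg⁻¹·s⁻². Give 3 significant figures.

Mass → time via G/c³.
9.45 × 10¹⁴ kg × (G/c³) = 2.33 × 10⁻²¹ s

2.33 × 10⁻²¹ s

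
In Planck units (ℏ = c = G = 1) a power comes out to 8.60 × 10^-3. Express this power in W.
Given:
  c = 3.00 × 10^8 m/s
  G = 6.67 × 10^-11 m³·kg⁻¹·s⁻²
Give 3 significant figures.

3.13 × 10^50 W

One Planck power: P_P = c⁵/G = 3.64 × 10^52 W.
8.60 × 10^-3 × 3.64 × 10^52 W = 3.13 × 10^50 W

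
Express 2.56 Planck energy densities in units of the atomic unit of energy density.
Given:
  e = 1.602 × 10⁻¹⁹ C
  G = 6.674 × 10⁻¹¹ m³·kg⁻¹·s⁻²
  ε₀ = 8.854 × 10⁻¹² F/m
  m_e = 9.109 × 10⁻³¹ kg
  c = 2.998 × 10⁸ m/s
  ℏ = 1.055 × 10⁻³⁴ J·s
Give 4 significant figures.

4.049 × 10¹⁰⁰

Planck energy density: u_P = c⁷/(ℏG²) = 4.632 × 10¹¹³ J/m³
atomic unit of energy density: u_au = E_h/a₀³ = m_e⁴e¹⁰/((4πε₀)⁵ℏ⁸) = 2.929 × 10¹³ J/m³
2.56 × 4.632 × 10¹¹³ / 2.929 × 10¹³ = 4.049 × 10¹⁰⁰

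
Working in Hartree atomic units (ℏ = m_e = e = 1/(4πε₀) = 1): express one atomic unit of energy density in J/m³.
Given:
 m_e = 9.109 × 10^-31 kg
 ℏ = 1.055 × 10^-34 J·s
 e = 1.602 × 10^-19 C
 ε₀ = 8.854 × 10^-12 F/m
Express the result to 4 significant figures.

From ℏ = m_e = e = 1/(4πε₀) = 1 the energy density scale is u_au = E_h/a₀³ = m_e⁴e¹⁰/((4πε₀)⁵ℏ⁸).
E_h = 4.354 × 10^-18 J
a₀ = 5.297 × 10^-11 m
E_h/a₀³ = 2.929 × 10^13 J/m³

2.929 × 10^13 J/m³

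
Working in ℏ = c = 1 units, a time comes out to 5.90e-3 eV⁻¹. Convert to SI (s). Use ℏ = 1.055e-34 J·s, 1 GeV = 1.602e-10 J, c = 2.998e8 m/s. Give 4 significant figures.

A time is [E]⁻¹ in ℏ=c=1; restore one factor of ℏ.
1 GeV⁻¹ → ℏ × (1 GeV in J)⁻¹ = 6.586e-25 s.
Convert the energy scale: 5.90e-3 eV⁻¹ = 5.90e6 GeV⁻¹.
Result: 5.90e6 × 6.586e-25 = 3.885e-18 s.

3.885e-18 s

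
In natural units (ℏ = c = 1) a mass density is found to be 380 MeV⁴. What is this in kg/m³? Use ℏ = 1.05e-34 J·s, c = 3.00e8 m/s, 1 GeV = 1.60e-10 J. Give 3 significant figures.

Mass density is [E]/(c²[L]³) = [E]⁴/(ℏ³c⁵).
1 GeV⁴ → 1/(ℏ³c⁵) × (1 GeV in J)⁴ = 2.33e20 kg/m³.
Convert the energy scale: 380 MeV⁴ = 3.80e-10 GeV⁴.
Result: 3.80e-10 × 2.33e20 = 8.85e10 kg/m³.

8.85e10 kg/m³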